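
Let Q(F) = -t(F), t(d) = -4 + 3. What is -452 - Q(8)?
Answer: -453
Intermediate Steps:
t(d) = -1
Q(F) = 1 (Q(F) = -1*(-1) = 1)
-452 - Q(8) = -452 - 1*1 = -452 - 1 = -453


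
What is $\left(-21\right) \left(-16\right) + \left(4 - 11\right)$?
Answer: $329$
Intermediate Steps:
$\left(-21\right) \left(-16\right) + \left(4 - 11\right) = 336 + \left(4 - 11\right) = 336 - 7 = 329$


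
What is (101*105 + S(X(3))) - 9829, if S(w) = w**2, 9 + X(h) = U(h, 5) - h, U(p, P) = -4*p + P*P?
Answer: 777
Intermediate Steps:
U(p, P) = P**2 - 4*p (U(p, P) = -4*p + P**2 = P**2 - 4*p)
X(h) = 16 - 5*h (X(h) = -9 + ((5**2 - 4*h) - h) = -9 + ((25 - 4*h) - h) = -9 + (25 - 5*h) = 16 - 5*h)
(101*105 + S(X(3))) - 9829 = (101*105 + (16 - 5*3)**2) - 9829 = (10605 + (16 - 15)**2) - 9829 = (10605 + 1**2) - 9829 = (10605 + 1) - 9829 = 10606 - 9829 = 777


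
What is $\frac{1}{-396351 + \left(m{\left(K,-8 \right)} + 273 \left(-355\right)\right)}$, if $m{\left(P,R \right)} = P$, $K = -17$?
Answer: $- \frac{1}{493283} \approx -2.0272 \cdot 10^{-6}$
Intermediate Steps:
$\frac{1}{-396351 + \left(m{\left(K,-8 \right)} + 273 \left(-355\right)\right)} = \frac{1}{-396351 + \left(-17 + 273 \left(-355\right)\right)} = \frac{1}{-396351 - 96932} = \frac{1}{-493283} = - \frac{1}{493283}$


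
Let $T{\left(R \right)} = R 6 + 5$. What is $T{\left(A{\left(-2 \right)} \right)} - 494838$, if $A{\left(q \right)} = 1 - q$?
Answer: $-494815$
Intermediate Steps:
$T{\left(R \right)} = 5 + 6 R$ ($T{\left(R \right)} = 6 R + 5 = 5 + 6 R$)
$T{\left(A{\left(-2 \right)} \right)} - 494838 = \left(5 + 6 \left(1 - -2\right)\right) - 494838 = \left(5 + 6 \left(1 + 2\right)\right) - 494838 = \left(5 + 6 \cdot 3\right) - 494838 = \left(5 + 18\right) - 494838 = 23 - 494838 = -494815$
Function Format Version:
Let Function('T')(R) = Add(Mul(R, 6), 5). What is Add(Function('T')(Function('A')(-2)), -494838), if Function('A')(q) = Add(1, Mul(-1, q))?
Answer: -494815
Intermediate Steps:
Function('T')(R) = Add(5, Mul(6, R)) (Function('T')(R) = Add(Mul(6, R), 5) = Add(5, Mul(6, R)))
Add(Function('T')(Function('A')(-2)), -494838) = Add(Add(5, Mul(6, Add(1, Mul(-1, -2)))), -494838) = Add(Add(5, Mul(6, Add(1, 2))), -494838) = Add(Add(5, Mul(6, 3)), -494838) = Add(Add(5, 18), -494838) = Add(23, -494838) = -494815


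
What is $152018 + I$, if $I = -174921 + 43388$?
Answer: $20485$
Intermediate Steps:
$I = -131533$
$152018 + I = 152018 - 131533 = 20485$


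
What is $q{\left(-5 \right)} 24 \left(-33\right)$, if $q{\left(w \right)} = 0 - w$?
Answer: $-3960$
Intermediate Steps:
$q{\left(w \right)} = - w$
$q{\left(-5 \right)} 24 \left(-33\right) = \left(-1\right) \left(-5\right) 24 \left(-33\right) = 5 \cdot 24 \left(-33\right) = 120 \left(-33\right) = -3960$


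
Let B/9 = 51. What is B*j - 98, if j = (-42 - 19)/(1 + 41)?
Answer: -10705/14 ≈ -764.64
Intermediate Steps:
j = -61/42 ≈ -1.4524
B = 459 (B = 9*51 = 459)
B*j - 98 = 459*(-61/42) - 98 = -9333/14 - 98 = -10705/14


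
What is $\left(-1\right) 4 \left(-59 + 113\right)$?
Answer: $-216$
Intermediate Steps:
$\left(-1\right) 4 \left(-59 + 113\right) = \left(-4\right) 54 = -216$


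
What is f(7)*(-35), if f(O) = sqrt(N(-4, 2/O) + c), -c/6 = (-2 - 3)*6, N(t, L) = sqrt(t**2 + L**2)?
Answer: -5*sqrt(8820 + 14*sqrt(197)) ≈ -474.78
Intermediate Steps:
N(t, L) = sqrt(L**2 + t**2)
c = 180 (c = -6*(-2 - 3)*6 = -(-30)*6 = -6*(-30) = 180)
f(O) = sqrt(180 + sqrt(16 + 4/O**2)) (f(O) = sqrt(sqrt((2/O)**2 + (-4)**2) + 180) = sqrt(sqrt(4/O**2 + 16) + 180) = sqrt(sqrt(16 + 4/O**2) + 180) = sqrt(180 + sqrt(16 + 4/O**2)))
f(7)*(-35) = sqrt(180 + 2*sqrt(4 + 7**(-2)))*(-35) = sqrt(180 + 2*sqrt(4 + 1/49))*(-35) = sqrt(180 + 2*sqrt(197/49))*(-35) = sqrt(180 + 2*(sqrt(197)/7))*(-35) = sqrt(180 + 2*sqrt(197)/7)*(-35) = -35*sqrt(180 + 2*sqrt(197)/7)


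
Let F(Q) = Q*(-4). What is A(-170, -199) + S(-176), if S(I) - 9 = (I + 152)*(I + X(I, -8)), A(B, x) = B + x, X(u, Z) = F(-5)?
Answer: 3384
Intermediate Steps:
F(Q) = -4*Q
X(u, Z) = 20 (X(u, Z) = -4*(-5) = 20)
S(I) = 9 + (20 + I)*(152 + I) (S(I) = 9 + (I + 152)*(I + 20) = 9 + (152 + I)*(20 + I) = 9 + (20 + I)*(152 + I))
A(-170, -199) + S(-176) = (-170 - 199) + (3049 + (-176)**2 + 172*(-176)) = -369 + (3049 + 30976 - 30272) = -369 + 3753 = 3384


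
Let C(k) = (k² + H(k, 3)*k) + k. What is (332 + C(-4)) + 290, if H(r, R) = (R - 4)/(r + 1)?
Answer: 1898/3 ≈ 632.67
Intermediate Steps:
H(r, R) = (-4 + R)/(1 + r)
C(k) = k + k² - k/(1 + k) (C(k) = (k² + ((-4 + 3)/(1 + k))*k) + k = (k² + (-1/(1 + k))*k) + k = (k² - k/(1 + k)) + k = k + k² - k/(1 + k))
(332 + C(-4)) + 290 = (332 + (-4)²*(2 - 4)/(1 - 4)) + 290 = (332 + 16*(-2)/(-3)) + 290 = (332 + 16*(-⅓)*(-2)) + 290 = (332 + 32/3) + 290 = 1028/3 + 290 = 1898/3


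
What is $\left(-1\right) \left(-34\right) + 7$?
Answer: $41$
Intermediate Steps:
$\left(-1\right) \left(-34\right) + 7 = 34 + 7 = 41$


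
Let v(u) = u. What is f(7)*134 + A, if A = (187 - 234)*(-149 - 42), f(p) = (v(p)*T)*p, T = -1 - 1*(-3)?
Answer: 22109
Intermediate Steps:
T = 2 (T = -1 + 3 = 2)
f(p) = 2*p² (f(p) = (p*2)*p = (2*p)*p = 2*p²)
A = 8977 (A = -47*(-191) = 8977)
f(7)*134 + A = (2*7²)*134 + 8977 = (2*49)*134 + 8977 = 98*134 + 8977 = 13132 + 8977 = 22109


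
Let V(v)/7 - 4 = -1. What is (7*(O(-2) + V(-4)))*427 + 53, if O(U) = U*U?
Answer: 74778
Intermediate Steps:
O(U) = U²
V(v) = 21 (V(v) = 28 + 7*(-1) = 28 - 7 = 21)
(7*(O(-2) + V(-4)))*427 + 53 = (7*((-2)² + 21))*427 + 53 = (7*(4 + 21))*427 + 53 = (7*25)*427 + 53 = 175*427 + 53 = 74725 + 53 = 74778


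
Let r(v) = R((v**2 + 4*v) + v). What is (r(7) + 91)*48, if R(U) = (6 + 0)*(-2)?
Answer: 3792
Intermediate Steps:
R(U) = -12 (R(U) = 6*(-2) = -12)
r(v) = -12
(r(7) + 91)*48 = (-12 + 91)*48 = 79*48 = 3792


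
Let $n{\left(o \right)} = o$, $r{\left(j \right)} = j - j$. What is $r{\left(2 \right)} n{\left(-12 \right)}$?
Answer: $0$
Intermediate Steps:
$r{\left(j \right)} = 0$
$r{\left(2 \right)} n{\left(-12 \right)} = 0 \left(-12\right) = 0$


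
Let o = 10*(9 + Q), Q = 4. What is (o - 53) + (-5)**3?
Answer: -48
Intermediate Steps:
o = 130 (o = 10*(9 + 4) = 10*13 = 130)
(o - 53) + (-5)**3 = (130 - 53) + (-5)**3 = 77 - 125 = -48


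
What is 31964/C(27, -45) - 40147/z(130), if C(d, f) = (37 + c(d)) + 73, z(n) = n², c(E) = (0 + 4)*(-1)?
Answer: 267968009/895700 ≈ 299.17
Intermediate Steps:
c(E) = -4 (c(E) = 4*(-1) = -4)
C(d, f) = 106 (C(d, f) = (37 - 4) + 73 = 33 + 73 = 106)
31964/C(27, -45) - 40147/z(130) = 31964/106 - 40147/(130²) = 31964*(1/106) - 40147/16900 = 15982/53 - 40147*1/16900 = 15982/53 - 40147/16900 = 267968009/895700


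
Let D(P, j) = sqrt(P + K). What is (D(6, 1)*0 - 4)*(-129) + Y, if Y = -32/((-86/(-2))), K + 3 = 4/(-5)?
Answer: 22156/43 ≈ 515.26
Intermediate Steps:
K = -19/5 (K = -3 + 4/(-5) = -3 + 4*(-1/5) = -3 - 4/5 = -19/5 ≈ -3.8000)
D(P, j) = sqrt(-19/5 + P) (D(P, j) = sqrt(P - 19/5) = sqrt(-19/5 + P))
Y = -32/43 (Y = -32/((-86*(-1/2))) = -32/43 ≈ -0.74419)
(D(6, 1)*0 - 4)*(-129) + Y = ((sqrt(-95 + 25*6)/5)*0 - 4)*(-129) - 32/43 = ((sqrt(-95 + 150)/5)*0 - 4)*(-129) - 32/43 = ((sqrt(55)/5)*0 - 4)*(-129) - 32/43 = (0 - 4)*(-129) - 32/43 = -4*(-129) - 32/43 = 516 - 32/43 = 22156/43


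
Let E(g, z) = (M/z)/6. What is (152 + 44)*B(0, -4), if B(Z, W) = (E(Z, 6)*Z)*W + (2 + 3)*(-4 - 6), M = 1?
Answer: -9800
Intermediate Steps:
E(g, z) = 1/(6*z) (E(g, z) = (1/z)/6 = (1/6)/z = 1/(6*z))
B(Z, W) = -50 + W*Z/36 (B(Z, W) = (((1/6)/6)*Z)*W + (2 + 3)*(-4 - 6) = (((1/6)*(1/6))*Z)*W + 5*(-10) = (Z/36)*W - 50 = W*Z/36 - 50 = -50 + W*Z/36)
(152 + 44)*B(0, -4) = (152 + 44)*(-50 + (1/36)*(-4)*0) = 196*(-50 + 0) = 196*(-50) = -9800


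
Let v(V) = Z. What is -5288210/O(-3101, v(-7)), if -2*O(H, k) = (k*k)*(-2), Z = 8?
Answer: -2644105/32 ≈ -82628.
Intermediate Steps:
v(V) = 8
O(H, k) = k² (O(H, k) = -k*k*(-2)/2 = -k²*(-2)/2 = -(-1)*k² = k²)
-5288210/O(-3101, v(-7)) = -5288210/(8²) = -5288210/64 = -5288210*1/64 = -2644105/32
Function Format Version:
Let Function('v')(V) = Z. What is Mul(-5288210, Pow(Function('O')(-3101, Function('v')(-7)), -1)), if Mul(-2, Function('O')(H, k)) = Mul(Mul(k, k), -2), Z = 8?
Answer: Rational(-2644105, 32) ≈ -82628.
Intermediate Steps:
Function('v')(V) = 8
Function('O')(H, k) = Pow(k, 2) (Function('O')(H, k) = Mul(Rational(-1, 2), Mul(Mul(k, k), -2)) = Mul(Rational(-1, 2), Mul(Pow(k, 2), -2)) = Mul(Rational(-1, 2), Mul(-2, Pow(k, 2))) = Pow(k, 2))
Mul(-5288210, Pow(Function('O')(-3101, Function('v')(-7)), -1)) = Mul(-5288210, Pow(Pow(8, 2), -1)) = Mul(-5288210, Pow(64, -1)) = Mul(-5288210, Rational(1, 64)) = Rational(-2644105, 32)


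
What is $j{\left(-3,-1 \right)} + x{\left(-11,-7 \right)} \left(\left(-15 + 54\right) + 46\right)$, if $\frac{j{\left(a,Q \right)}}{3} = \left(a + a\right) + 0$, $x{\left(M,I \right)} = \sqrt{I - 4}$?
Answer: $-18 + 85 i \sqrt{11} \approx -18.0 + 281.91 i$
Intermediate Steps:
$x{\left(M,I \right)} = \sqrt{-4 + I}$
$j{\left(a,Q \right)} = 6 a$ ($j{\left(a,Q \right)} = 3 \left(\left(a + a\right) + 0\right) = 3 \left(2 a + 0\right) = 3 \cdot 2 a = 6 a$)
$j{\left(-3,-1 \right)} + x{\left(-11,-7 \right)} \left(\left(-15 + 54\right) + 46\right) = 6 \left(-3\right) + \sqrt{-4 - 7} \left(\left(-15 + 54\right) + 46\right) = -18 + \sqrt{-11} \left(39 + 46\right) = -18 + i \sqrt{11} \cdot 85 = -18 + 85 i \sqrt{11}$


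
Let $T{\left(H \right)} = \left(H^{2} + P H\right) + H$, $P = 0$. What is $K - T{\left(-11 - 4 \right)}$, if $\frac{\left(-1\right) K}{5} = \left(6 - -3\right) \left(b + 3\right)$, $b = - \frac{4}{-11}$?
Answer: $- \frac{3975}{11} \approx -361.36$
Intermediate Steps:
$b = \frac{4}{11}$ ($b = \left(-4\right) \left(- \frac{1}{11}\right) = \frac{4}{11} \approx 0.36364$)
$K = - \frac{1665}{11}$ ($K = - 5 \left(6 - -3\right) \left(\frac{4}{11} + 3\right) = - 5 \left(6 + 3\right) \frac{37}{11} = - 5 \cdot 9 \cdot \frac{37}{11} = \left(-5\right) \frac{333}{11} = - \frac{1665}{11} \approx -151.36$)
$T{\left(H \right)} = H + H^{2}$ ($T{\left(H \right)} = \left(H^{2} + 0 H\right) + H = \left(H^{2} + 0\right) + H = H^{2} + H = H + H^{2}$)
$K - T{\left(-11 - 4 \right)} = - \frac{1665}{11} - \left(-11 - 4\right) \left(1 - 15\right) = - \frac{1665}{11} - - 15 \left(1 - 15\right) = - \frac{1665}{11} - \left(-15\right) \left(-14\right) = - \frac{1665}{11} - 210 = - \frac{3975}{11}$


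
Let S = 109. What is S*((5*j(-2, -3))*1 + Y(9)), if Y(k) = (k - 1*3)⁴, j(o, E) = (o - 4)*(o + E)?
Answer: 157614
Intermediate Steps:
j(o, E) = (-4 + o)*(E + o)
Y(k) = (-3 + k)⁴ (Y(k) = (k - 3)⁴ = (-3 + k)⁴)
S*((5*j(-2, -3))*1 + Y(9)) = 109*((5*((-2)² - 4*(-3) - 4*(-2) - 3*(-2)))*1 + (-3 + 9)⁴) = 109*((5*(4 + 12 + 8 + 6))*1 + 6⁴) = 109*((5*30)*1 + 1296) = 109*(150*1 + 1296) = 109*(150 + 1296) = 109*1446 = 157614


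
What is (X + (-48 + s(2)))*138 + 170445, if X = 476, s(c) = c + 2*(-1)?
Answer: 229509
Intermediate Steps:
s(c) = -2 + c (s(c) = c - 2 = -2 + c)
(X + (-48 + s(2)))*138 + 170445 = (476 + (-48 + (-2 + 2)))*138 + 170445 = (476 + (-48 + 0))*138 + 170445 = (476 - 48)*138 + 170445 = 428*138 + 170445 = 59064 + 170445 = 229509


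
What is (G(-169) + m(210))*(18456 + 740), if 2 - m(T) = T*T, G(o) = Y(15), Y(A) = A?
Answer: -846217268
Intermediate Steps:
G(o) = 15
m(T) = 2 - T**2 (m(T) = 2 - T*T = 2 - T**2)
(G(-169) + m(210))*(18456 + 740) = (15 + (2 - 1*210**2))*(18456 + 740) = (15 + (2 - 1*44100))*19196 = (15 + (2 - 44100))*19196 = (15 - 44098)*19196 = -44083*19196 = -846217268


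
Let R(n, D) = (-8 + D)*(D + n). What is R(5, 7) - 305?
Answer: -317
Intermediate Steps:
R(5, 7) - 305 = (7² - 8*7 - 8*5 + 7*5) - 305 = (49 - 56 - 40 + 35) - 305 = -12 - 305 = -317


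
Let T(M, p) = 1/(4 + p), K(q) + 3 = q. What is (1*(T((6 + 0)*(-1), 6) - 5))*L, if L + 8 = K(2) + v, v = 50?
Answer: -2009/10 ≈ -200.90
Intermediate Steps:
K(q) = -3 + q
L = 41 (L = -8 + ((-3 + 2) + 50) = -8 + (-1 + 50) = -8 + 49 = 41)
(1*(T((6 + 0)*(-1), 6) - 5))*L = (1*(1/(4 + 6) - 5))*41 = (1*(1/10 - 5))*41 = (1*(-49/10))*41 = -49/10*41 = -2009/10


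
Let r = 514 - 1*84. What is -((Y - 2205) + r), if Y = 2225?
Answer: -450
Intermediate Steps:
r = 430 (r = 514 - 84 = 430)
-((Y - 2205) + r) = -((2225 - 2205) + 430) = -(20 + 430) = -1*450 = -450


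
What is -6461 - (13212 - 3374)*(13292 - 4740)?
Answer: -84141037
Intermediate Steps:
-6461 - (13212 - 3374)*(13292 - 4740) = -6461 - 9838*8552 = -6461 - 1*84134576 = -6461 - 84134576 = -84141037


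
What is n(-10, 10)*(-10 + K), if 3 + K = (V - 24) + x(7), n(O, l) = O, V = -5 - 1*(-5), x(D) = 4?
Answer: 330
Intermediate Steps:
V = 0 (V = -5 + 5 = 0)
K = -23 (K = -3 + ((0 - 24) + 4) = -3 + (-24 + 4) = -3 - 20 = -23)
n(-10, 10)*(-10 + K) = -10*(-10 - 23) = -10*(-33) = 330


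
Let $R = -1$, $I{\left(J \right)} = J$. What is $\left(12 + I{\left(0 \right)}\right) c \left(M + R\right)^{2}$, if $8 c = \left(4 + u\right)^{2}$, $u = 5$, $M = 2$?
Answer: $\frac{243}{2} \approx 121.5$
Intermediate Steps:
$c = \frac{81}{8}$ ($c = \frac{\left(4 + 5\right)^{2}}{8} = \frac{9^{2}}{8} = \frac{1}{8} \cdot 81 = \frac{81}{8} \approx 10.125$)
$\left(12 + I{\left(0 \right)}\right) c \left(M + R\right)^{2} = \left(12 + 0\right) \frac{81}{8} \left(2 - 1\right)^{2} = 12 \cdot \frac{81}{8} \cdot 1^{2} = \frac{243}{2} \cdot 1 = \frac{243}{2}$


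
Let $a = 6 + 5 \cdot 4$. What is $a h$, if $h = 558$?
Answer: $14508$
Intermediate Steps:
$a = 26$ ($a = 6 + 20 = 26$)
$a h = 26 \cdot 558 = 14508$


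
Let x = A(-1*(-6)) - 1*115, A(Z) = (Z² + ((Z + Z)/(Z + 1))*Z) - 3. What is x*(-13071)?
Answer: 6561642/7 ≈ 9.3738e+5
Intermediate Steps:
A(Z) = -3 + Z² + 2*Z²/(1 + Z) (A(Z) = (Z² + ((2*Z)/(1 + Z))*Z) - 3 = (Z² + (2*Z/(1 + Z))*Z) - 3 = (Z² + 2*Z²/(1 + Z)) - 3 = -3 + Z² + 2*Z²/(1 + Z))
x = -502/7 (x = (-3 + (-1*(-6))³ - (-3)*(-6) + 3*(-1*(-6))²)/(1 - 1*(-6)) - 1*115 = (-3 + 6³ - 3*6 + 3*6²)/(1 + 6) - 115 = (-3 + 216 - 18 + 3*36)/7 - 115 = (-3 + 216 - 18 + 108)/7 - 115 = (⅐)*303 - 115 = 303/7 - 115 = -502/7 ≈ -71.714)
x*(-13071) = -502/7*(-13071) = 6561642/7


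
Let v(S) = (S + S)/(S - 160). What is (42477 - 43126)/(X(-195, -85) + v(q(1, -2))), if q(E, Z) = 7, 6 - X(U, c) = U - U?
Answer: -99297/904 ≈ -109.84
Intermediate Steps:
X(U, c) = 6 (X(U, c) = 6 - (U - U) = 6 - 1*0 = 6 + 0 = 6)
v(S) = 2*S/(-160 + S) (v(S) = (2*S)/(-160 + S) = 2*S/(-160 + S))
(42477 - 43126)/(X(-195, -85) + v(q(1, -2))) = (42477 - 43126)/(6 + 2*7/(-160 + 7)) = -649/(6 + 2*7/(-153)) = -649/(6 + 2*7*(-1/153)) = -649/(6 - 14/153) = -649/904/153 = -649*153/904 = -99297/904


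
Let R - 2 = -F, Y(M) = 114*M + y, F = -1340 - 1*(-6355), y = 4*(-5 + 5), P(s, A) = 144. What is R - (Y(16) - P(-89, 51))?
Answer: -6693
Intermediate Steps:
y = 0 (y = 4*0 = 0)
F = 5015 (F = -1340 + 6355 = 5015)
Y(M) = 114*M (Y(M) = 114*M + 0 = 114*M)
R = -5013 (R = 2 - 1*5015 = 2 - 5015 = -5013)
R - (Y(16) - P(-89, 51)) = -5013 - (114*16 - 1*144) = -5013 - (1824 - 144) = -5013 - 1*1680 = -5013 - 1680 = -6693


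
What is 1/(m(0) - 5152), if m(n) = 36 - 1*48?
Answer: -1/5164 ≈ -0.00019365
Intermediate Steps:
m(n) = -12 (m(n) = 36 - 48 = -12)
1/(m(0) - 5152) = 1/(-12 - 5152) = 1/(-5164) = -1/5164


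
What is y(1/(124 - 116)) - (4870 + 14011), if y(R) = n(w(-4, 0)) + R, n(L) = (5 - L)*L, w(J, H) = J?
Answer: -151335/8 ≈ -18917.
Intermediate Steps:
n(L) = L*(5 - L)
y(R) = -36 + R (y(R) = -4*(5 - 1*(-4)) + R = -4*(5 + 4) + R = -4*9 + R = -36 + R)
y(1/(124 - 116)) - (4870 + 14011) = (-36 + 1/(124 - 116)) - (4870 + 14011) = (-36 + 1/8) - 1*18881 = (-36 + ⅛) - 18881 = -287/8 - 18881 = -151335/8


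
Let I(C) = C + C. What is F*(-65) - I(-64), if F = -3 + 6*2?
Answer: -457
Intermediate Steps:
I(C) = 2*C
F = 9 (F = -3 + 12 = 9)
F*(-65) - I(-64) = 9*(-65) - 2*(-64) = -585 - 1*(-128) = -585 + 128 = -457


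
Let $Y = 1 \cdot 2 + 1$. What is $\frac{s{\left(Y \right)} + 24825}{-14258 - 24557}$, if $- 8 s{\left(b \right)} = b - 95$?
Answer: $- \frac{49673}{77630} \approx -0.63987$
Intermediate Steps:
$Y = 3$ ($Y = 2 + 1 = 3$)
$s{\left(b \right)} = \frac{95}{8} - \frac{b}{8}$ ($s{\left(b \right)} = - \frac{b - 95}{8} = - \frac{-95 + b}{8} = \frac{95}{8} - \frac{b}{8}$)
$\frac{s{\left(Y \right)} + 24825}{-14258 - 24557} = \frac{\left(\frac{95}{8} - \frac{3}{8}\right) + 24825}{-14258 - 24557} = \frac{\left(\frac{95}{8} - \frac{3}{8}\right) + 24825}{-38815} = \left(\frac{23}{2} + 24825\right) \left(- \frac{1}{38815}\right) = \frac{49673}{2} \left(- \frac{1}{38815}\right) = - \frac{49673}{77630}$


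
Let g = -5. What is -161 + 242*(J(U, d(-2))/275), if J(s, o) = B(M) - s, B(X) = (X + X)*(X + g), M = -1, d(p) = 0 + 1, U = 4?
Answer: -3849/25 ≈ -153.96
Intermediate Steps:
d(p) = 1
B(X) = 2*X*(-5 + X) (B(X) = (X + X)*(X - 5) = (2*X)*(-5 + X) = 2*X*(-5 + X))
J(s, o) = 12 - s (J(s, o) = 2*(-1)*(-5 - 1) - s = 2*(-1)*(-6) - s = 12 - s)
-161 + 242*(J(U, d(-2))/275) = -161 + 242*((12 - 1*4)/275) = -161 + 242*((12 - 4)*(1/275)) = -161 + 242*(8*(1/275)) = -161 + 242*(8/275) = -161 + 176/25 = -3849/25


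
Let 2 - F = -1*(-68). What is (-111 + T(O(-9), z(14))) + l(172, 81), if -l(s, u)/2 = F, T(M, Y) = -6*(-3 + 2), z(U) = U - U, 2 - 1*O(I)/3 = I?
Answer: 27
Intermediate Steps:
O(I) = 6 - 3*I
z(U) = 0
F = -66 (F = 2 - (-1)*(-68) = 2 - 1*68 = 2 - 68 = -66)
T(M, Y) = 6 (T(M, Y) = -6*(-1) = 6)
l(s, u) = 132 (l(s, u) = -2*(-66) = 132)
(-111 + T(O(-9), z(14))) + l(172, 81) = (-111 + 6) + 132 = -105 + 132 = 27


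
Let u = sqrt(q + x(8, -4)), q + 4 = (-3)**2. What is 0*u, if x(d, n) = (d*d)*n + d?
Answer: 0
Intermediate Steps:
x(d, n) = d + n*d**2 (x(d, n) = d**2*n + d = n*d**2 + d = d + n*d**2)
q = 5 (q = -4 + (-3)**2 = -4 + 9 = 5)
u = 9*I*sqrt(3) (u = sqrt(5 + 8*(1 + 8*(-4))) = sqrt(5 + 8*(1 - 32)) = sqrt(5 + 8*(-31)) = sqrt(5 - 248) = sqrt(-243) = 9*I*sqrt(3) ≈ 15.588*I)
0*u = 0*(9*I*sqrt(3)) = 0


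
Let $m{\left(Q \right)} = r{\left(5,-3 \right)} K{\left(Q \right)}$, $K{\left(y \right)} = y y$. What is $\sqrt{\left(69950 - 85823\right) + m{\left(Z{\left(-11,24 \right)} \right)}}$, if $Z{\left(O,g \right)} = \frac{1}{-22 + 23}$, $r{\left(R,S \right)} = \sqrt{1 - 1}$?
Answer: $i \sqrt{15873} \approx 125.99 i$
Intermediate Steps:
$r{\left(R,S \right)} = 0$ ($r{\left(R,S \right)} = \sqrt{0} = 0$)
$Z{\left(O,g \right)} = 1$ ($Z{\left(O,g \right)} = 1^{-1} = 1$)
$K{\left(y \right)} = y^{2}$
$m{\left(Q \right)} = 0$ ($m{\left(Q \right)} = 0 Q^{2} = 0$)
$\sqrt{\left(69950 - 85823\right) + m{\left(Z{\left(-11,24 \right)} \right)}} = \sqrt{\left(69950 - 85823\right) + 0} = \sqrt{-15873 + 0} = \sqrt{-15873} = i \sqrt{15873}$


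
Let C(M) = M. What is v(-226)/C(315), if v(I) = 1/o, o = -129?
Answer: -1/40635 ≈ -2.4609e-5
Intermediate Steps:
v(I) = -1/129 (v(I) = 1/(-129) = -1/129)
v(-226)/C(315) = -1/129/315 = -1/129*1/315 = -1/40635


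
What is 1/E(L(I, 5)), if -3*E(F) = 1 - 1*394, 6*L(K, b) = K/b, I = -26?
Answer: 1/131 ≈ 0.0076336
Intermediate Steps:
L(K, b) = K/(6*b) (L(K, b) = (K/b)/6 = K/(6*b))
E(F) = 131 (E(F) = -(1 - 1*394)/3 = -(1 - 394)/3 = -⅓*(-393) = 131)
1/E(L(I, 5)) = 1/131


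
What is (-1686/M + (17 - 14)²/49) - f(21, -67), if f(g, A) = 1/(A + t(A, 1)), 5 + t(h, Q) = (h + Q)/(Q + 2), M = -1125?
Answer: 2924197/1727250 ≈ 1.6930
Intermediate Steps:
t(h, Q) = -5 + (Q + h)/(2 + Q) (t(h, Q) = -5 + (h + Q)/(Q + 2) = -5 + (Q + h)/(2 + Q))
f(g, A) = 1/(-14/3 + 4*A/3) (f(g, A) = 1/(A + (-10 + A - 4*1)/(2 + 1)) = 1/(A + (-10 + A - 4)/3) = 1/(A + (-14 + A)/3) = 1/(A + (-14/3 + A/3)) = 1/(-14/3 + 4*A/3))
(-1686/M + (17 - 14)²/49) - f(21, -67) = (-1686/(-1125) + (17 - 14)²/49) - 3/(2*(-7 + 2*(-67))) = (-1686*(-1/1125) + 3²*(1/49)) - 3/(2*(-7 - 134)) = (562/375 + 9*(1/49)) - 3/(2*(-141)) = (562/375 + 9/49) - 3*(-1)/(2*141) = 30913/18375 - 1*(-1/94) = 30913/18375 + 1/94 = 2924197/1727250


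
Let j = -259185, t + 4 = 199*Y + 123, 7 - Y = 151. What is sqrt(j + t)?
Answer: I*sqrt(287722) ≈ 536.4*I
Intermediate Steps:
Y = -144 (Y = 7 - 1*151 = 7 - 151 = -144)
t = -28537 (t = -4 + (199*(-144) + 123) = -4 + (-28656 + 123) = -4 - 28533 = -28537)
sqrt(j + t) = sqrt(-259185 - 28537) = sqrt(-287722) = I*sqrt(287722)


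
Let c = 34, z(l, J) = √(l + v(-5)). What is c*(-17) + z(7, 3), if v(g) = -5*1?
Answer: -578 + √2 ≈ -576.59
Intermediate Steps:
v(g) = -5
z(l, J) = √(-5 + l) (z(l, J) = √(l - 5) = √(-5 + l))
c*(-17) + z(7, 3) = 34*(-17) + √(-5 + 7) = -578 + √2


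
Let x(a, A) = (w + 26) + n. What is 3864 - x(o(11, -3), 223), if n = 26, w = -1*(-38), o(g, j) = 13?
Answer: 3774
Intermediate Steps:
w = 38
x(a, A) = 90 (x(a, A) = (38 + 26) + 26 = 64 + 26 = 90)
3864 - x(o(11, -3), 223) = 3864 - 1*90 = 3864 - 90 = 3774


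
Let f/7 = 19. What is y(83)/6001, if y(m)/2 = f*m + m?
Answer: 22244/6001 ≈ 3.7067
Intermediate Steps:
f = 133 (f = 7*19 = 133)
y(m) = 268*m (y(m) = 2*(133*m + m) = 2*(134*m) = 268*m)
y(83)/6001 = (268*83)/6001 = 22244*(1/6001) = 22244/6001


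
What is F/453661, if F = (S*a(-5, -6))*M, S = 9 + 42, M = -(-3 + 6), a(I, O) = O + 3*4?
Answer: -918/453661 ≈ -0.0020235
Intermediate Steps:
a(I, O) = 12 + O (a(I, O) = O + 12 = 12 + O)
M = -3 (M = -1*3 = -3)
S = 51
F = -918 (F = (51*(12 - 6))*(-3) = (51*6)*(-3) = 306*(-3) = -918)
F/453661 = -918/453661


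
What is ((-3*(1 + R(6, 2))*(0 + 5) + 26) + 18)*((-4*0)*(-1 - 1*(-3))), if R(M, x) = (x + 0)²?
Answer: 0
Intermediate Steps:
R(M, x) = x²
((-3*(1 + R(6, 2))*(0 + 5) + 26) + 18)*((-4*0)*(-1 - 1*(-3))) = ((-3*(1 + 2²)*(0 + 5) + 26) + 18)*((-4*0)*(-1 - 1*(-3))) = ((-3*(1 + 4)*5 + 26) + 18)*(0*(-1 + 3)) = ((-15*5 + 26) + 18)*(0*2) = ((-3*25 + 26) + 18)*0 = ((-75 + 26) + 18)*0 = (-49 + 18)*0 = -31*0 = 0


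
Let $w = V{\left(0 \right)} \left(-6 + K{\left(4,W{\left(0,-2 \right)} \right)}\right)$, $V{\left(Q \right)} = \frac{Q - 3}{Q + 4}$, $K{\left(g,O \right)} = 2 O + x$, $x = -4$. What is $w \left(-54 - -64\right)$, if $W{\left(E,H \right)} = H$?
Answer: $105$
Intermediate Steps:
$K{\left(g,O \right)} = -4 + 2 O$ ($K{\left(g,O \right)} = 2 O - 4 = -4 + 2 O$)
$V{\left(Q \right)} = \frac{-3 + Q}{4 + Q}$
$w = \frac{21}{2}$ ($w = \frac{-3 + 0}{4 + 0} \left(-6 + \left(-4 + 2 \left(-2\right)\right)\right) = \frac{1}{4} \left(-3\right) \left(-6 - 8\right) = \left(- \frac{3}{4}\right) \left(-14\right) = \frac{21}{2} \approx 10.5$)
$w \left(-54 - -64\right) = \frac{21 \left(-54 - -64\right)}{2} = \frac{21 \left(-54 + 64\right)}{2} = \frac{21}{2} \cdot 10 = 105$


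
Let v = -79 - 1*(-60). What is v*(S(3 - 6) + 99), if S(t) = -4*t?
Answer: -2109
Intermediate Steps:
v = -19 (v = -79 + 60 = -19)
v*(S(3 - 6) + 99) = -19*(-4*(3 - 6) + 99) = -19*(-4*(-3) + 99) = -19*(12 + 99) = -19*111 = -2109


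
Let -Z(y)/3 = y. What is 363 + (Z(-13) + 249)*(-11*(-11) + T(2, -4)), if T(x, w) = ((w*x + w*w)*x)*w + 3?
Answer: 17643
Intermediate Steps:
T(x, w) = 3 + w*x*(w**2 + w*x) (T(x, w) = ((w*x + w**2)*x)*w + 3 = ((w**2 + w*x)*x)*w + 3 = (x*(w**2 + w*x))*w + 3 = w*x*(w**2 + w*x) + 3 = 3 + w*x*(w**2 + w*x))
Z(y) = -3*y
363 + (Z(-13) + 249)*(-11*(-11) + T(2, -4)) = 363 + (-3*(-13) + 249)*(-11*(-11) + (3 + 2*(-4)**3 + (-4)**2*2**2)) = 363 + (39 + 249)*(121 + (3 + 2*(-64) + 16*4)) = 363 + 288*(121 + (3 - 128 + 64)) = 363 + 288*(121 - 61) = 363 + 288*60 = 363 + 17280 = 17643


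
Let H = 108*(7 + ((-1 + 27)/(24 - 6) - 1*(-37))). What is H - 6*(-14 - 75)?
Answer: 5442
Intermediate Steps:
H = 4908 (H = 108*(7 + (26/18 + 37)) = 108*(7 + (26*(1/18) + 37)) = 108*(7 + (13/9 + 37)) = 108*(7 + 346/9) = 108*(409/9) = 4908)
H - 6*(-14 - 75) = 4908 - 6*(-14 - 75) = 4908 - 6*(-89) = 4908 - 1*(-534) = 4908 + 534 = 5442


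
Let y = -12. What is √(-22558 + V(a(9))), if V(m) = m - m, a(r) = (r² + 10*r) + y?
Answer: I*√22558 ≈ 150.19*I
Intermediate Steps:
a(r) = -12 + r² + 10*r (a(r) = (r² + 10*r) - 12 = -12 + r² + 10*r)
V(m) = 0
√(-22558 + V(a(9))) = √(-22558 + 0) = √(-22558) = I*√22558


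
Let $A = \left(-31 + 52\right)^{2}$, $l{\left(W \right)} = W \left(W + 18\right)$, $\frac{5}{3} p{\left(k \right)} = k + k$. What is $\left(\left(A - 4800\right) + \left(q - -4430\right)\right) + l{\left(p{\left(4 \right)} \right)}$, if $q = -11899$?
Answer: $- \frac{292964}{25} \approx -11719.0$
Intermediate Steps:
$p{\left(k \right)} = \frac{6 k}{5}$ ($p{\left(k \right)} = \frac{3 \left(k + k\right)}{5} = \frac{3 \cdot 2 k}{5} = \frac{6 k}{5}$)
$l{\left(W \right)} = W \left(18 + W\right)$
$A = 441$ ($A = 21^{2} = 441$)
$\left(\left(A - 4800\right) + \left(q - -4430\right)\right) + l{\left(p{\left(4 \right)} \right)} = \left(\left(441 - 4800\right) - 7469\right) + \frac{6}{5} \cdot 4 \left(18 + \frac{6}{5} \cdot 4\right) = \left(-4359 + \left(-11899 + 4430\right)\right) + \frac{24 \left(18 + \frac{24}{5}\right)}{5} = \left(-4359 - 7469\right) + \frac{24}{5} \cdot \frac{114}{5} = -11828 + \frac{2736}{25} = - \frac{292964}{25}$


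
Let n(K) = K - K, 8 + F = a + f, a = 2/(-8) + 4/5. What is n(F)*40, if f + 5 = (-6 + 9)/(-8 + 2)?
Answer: 0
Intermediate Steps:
a = 11/20 (a = 2*(-⅛) + 4*(⅕) = -¼ + ⅘ = 11/20 ≈ 0.55000)
f = -11/2 (f = -5 + (-6 + 9)/(-8 + 2) = -5 + 3/(-6) = -5 + 3*(-⅙) = -5 - ½ = -11/2 ≈ -5.5000)
F = -259/20 (F = -8 + (11/20 - 11/2) = -8 - 99/20 = -259/20 ≈ -12.950)
n(K) = 0
n(F)*40 = 0*40 = 0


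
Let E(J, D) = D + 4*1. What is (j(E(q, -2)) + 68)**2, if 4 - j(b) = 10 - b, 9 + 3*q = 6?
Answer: 4096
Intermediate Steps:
q = -1 (q = -3 + (1/3)*6 = -3 + 2 = -1)
E(J, D) = 4 + D (E(J, D) = D + 4 = 4 + D)
j(b) = -6 + b (j(b) = 4 - (10 - b) = 4 + (-10 + b) = -6 + b)
(j(E(q, -2)) + 68)**2 = ((-6 + (4 - 2)) + 68)**2 = ((-6 + 2) + 68)**2 = (-4 + 68)**2 = 64**2 = 4096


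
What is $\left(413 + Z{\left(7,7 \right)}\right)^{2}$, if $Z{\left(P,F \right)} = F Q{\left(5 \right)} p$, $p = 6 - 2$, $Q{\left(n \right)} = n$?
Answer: $305809$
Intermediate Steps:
$p = 4$
$Z{\left(P,F \right)} = 20 F$ ($Z{\left(P,F \right)} = F 5 \cdot 4 = 5 F 4 = 20 F$)
$\left(413 + Z{\left(7,7 \right)}\right)^{2} = \left(413 + 20 \cdot 7\right)^{2} = \left(413 + 140\right)^{2} = 553^{2} = 305809$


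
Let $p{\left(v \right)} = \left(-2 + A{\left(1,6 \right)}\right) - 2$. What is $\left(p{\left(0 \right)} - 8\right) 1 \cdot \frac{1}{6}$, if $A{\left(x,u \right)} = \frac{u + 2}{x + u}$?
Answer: $- \frac{38}{21} \approx -1.8095$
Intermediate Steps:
$A{\left(x,u \right)} = \frac{2 + u}{u + x}$
$p{\left(v \right)} = - \frac{20}{7}$ ($p{\left(v \right)} = \left(-2 + \frac{2 + 6}{6 + 1}\right) - 2 = \left(-2 + \frac{1}{7} \cdot 8\right) - 2 = \left(-2 + \frac{8}{7}\right) - 2 = - \frac{6}{7} - 2 = - \frac{20}{7}$)
$\left(p{\left(0 \right)} - 8\right) 1 \cdot \frac{1}{6} = \left(- \frac{20}{7} - 8\right) 1 \cdot \frac{1}{6} = - \frac{76 \cdot 1 \cdot \frac{1}{6}}{7} = \left(- \frac{76}{7}\right) \frac{1}{6} = - \frac{38}{21}$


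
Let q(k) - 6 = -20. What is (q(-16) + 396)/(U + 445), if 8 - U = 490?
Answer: -382/37 ≈ -10.324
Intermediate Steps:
U = -482 (U = 8 - 1*490 = 8 - 490 = -482)
q(k) = -14 (q(k) = 6 - 20 = -14)
(q(-16) + 396)/(U + 445) = (-14 + 396)/(-482 + 445) = 382/(-37) = 382*(-1/37) = -382/37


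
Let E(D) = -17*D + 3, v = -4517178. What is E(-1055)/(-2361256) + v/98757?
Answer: -1777997526439/38865093132 ≈ -45.748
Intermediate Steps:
E(D) = 3 - 17*D
E(-1055)/(-2361256) + v/98757 = (3 - 17*(-1055))/(-2361256) - 4517178/98757 = (3 + 17935)*(-1/2361256) - 4517178*1/98757 = 17938*(-1/2361256) - 1505726/32919 = -8969/1180628 - 1505726/32919 = -1777997526439/38865093132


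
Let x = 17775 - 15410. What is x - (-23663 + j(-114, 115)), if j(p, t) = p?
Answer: 26142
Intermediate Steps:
x = 2365
x - (-23663 + j(-114, 115)) = 2365 - (-23663 - 114) = 2365 - 1*(-23777) = 2365 + 23777 = 26142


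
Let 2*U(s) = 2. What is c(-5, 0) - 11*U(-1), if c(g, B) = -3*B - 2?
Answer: -13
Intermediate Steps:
U(s) = 1 (U(s) = (½)*2 = 1)
c(g, B) = -2 - 3*B
c(-5, 0) - 11*U(-1) = (-2 - 3*0) - 11*1 = (-2 + 0) - 11 = -2 - 11 = -13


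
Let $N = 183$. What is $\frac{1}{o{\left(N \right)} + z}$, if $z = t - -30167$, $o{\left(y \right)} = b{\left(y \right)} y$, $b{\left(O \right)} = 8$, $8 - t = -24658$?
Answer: $\frac{1}{56297} \approx 1.7763 \cdot 10^{-5}$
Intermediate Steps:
$t = 24666$ ($t = 8 - -24658 = 8 + 24658 = 24666$)
$o{\left(y \right)} = 8 y$
$z = 54833$ ($z = 24666 - -30167 = 24666 + 30167 = 54833$)
$\frac{1}{o{\left(N \right)} + z} = \frac{1}{8 \cdot 183 + 54833} = \frac{1}{1464 + 54833} = \frac{1}{56297}$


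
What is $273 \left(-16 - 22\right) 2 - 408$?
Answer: $-21156$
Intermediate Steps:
$273 \left(-16 - 22\right) 2 - 408 = 273 \left(\left(-38\right) 2\right) - 408 = 273 \left(-76\right) - 408 = -20748 - 408 = -21156$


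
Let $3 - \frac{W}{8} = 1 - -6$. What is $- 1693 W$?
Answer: $54176$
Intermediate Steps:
$W = -32$ ($W = 24 - 8 \left(1 - -6\right) = 24 - 8 \left(1 + 6\right) = 24 - 56 = -32$)
$- 1693 W = \left(-1693\right) \left(-32\right) = 54176$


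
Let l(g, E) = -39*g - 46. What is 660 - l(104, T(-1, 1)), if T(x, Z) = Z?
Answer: 4762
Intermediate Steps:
l(g, E) = -46 - 39*g
660 - l(104, T(-1, 1)) = 660 - (-46 - 39*104) = 660 - (-46 - 4056) = 660 - 1*(-4102) = 660 + 4102 = 4762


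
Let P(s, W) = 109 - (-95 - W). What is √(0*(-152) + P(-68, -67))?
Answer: √137 ≈ 11.705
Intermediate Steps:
P(s, W) = 204 + W (P(s, W) = 109 + (95 + W) = 204 + W)
√(0*(-152) + P(-68, -67)) = √(0*(-152) + (204 - 67)) = √(0 + 137) = √137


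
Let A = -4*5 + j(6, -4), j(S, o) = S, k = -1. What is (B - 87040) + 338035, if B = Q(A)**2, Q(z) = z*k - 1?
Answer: 251164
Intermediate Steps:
A = -14 (A = -4*5 + 6 = -20 + 6 = -14)
Q(z) = -1 - z (Q(z) = z*(-1) - 1 = -z - 1 = -1 - z)
B = 169 (B = (-1 - 1*(-14))**2 = (-1 + 14)**2 = 13**2 = 169)
(B - 87040) + 338035 = (169 - 87040) + 338035 = -86871 + 338035 = 251164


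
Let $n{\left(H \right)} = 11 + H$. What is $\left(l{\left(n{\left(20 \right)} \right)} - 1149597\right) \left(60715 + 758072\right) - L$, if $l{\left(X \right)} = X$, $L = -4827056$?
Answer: $-941244869386$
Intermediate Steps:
$\left(l{\left(n{\left(20 \right)} \right)} - 1149597\right) \left(60715 + 758072\right) - L = \left(\left(11 + 20\right) - 1149597\right) \left(60715 + 758072\right) - -4827056 = \left(31 - 1149597\right) 818787 + 4827056 = \left(-1149566\right) 818787 + 4827056 = -941249696442 + 4827056 = -941244869386$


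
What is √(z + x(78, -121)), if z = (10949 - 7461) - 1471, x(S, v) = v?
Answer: 2*√474 ≈ 43.543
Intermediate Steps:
z = 2017 (z = 3488 - 1471 = 2017)
√(z + x(78, -121)) = √(2017 - 121) = √1896 = 2*√474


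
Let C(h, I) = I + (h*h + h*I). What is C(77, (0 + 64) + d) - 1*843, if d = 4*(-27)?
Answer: 1654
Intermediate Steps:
d = -108
C(h, I) = I + h² + I*h (C(h, I) = I + (h² + I*h) = I + h² + I*h)
C(77, (0 + 64) + d) - 1*843 = (((0 + 64) - 108) + 77² + ((0 + 64) - 108)*77) - 1*843 = ((64 - 108) + 5929 + (64 - 108)*77) - 843 = (-44 + 5929 - 44*77) - 843 = (-44 + 5929 - 3388) - 843 = 2497 - 843 = 1654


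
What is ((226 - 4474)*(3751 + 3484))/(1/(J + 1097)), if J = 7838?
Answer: -274610791800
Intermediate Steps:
((226 - 4474)*(3751 + 3484))/(1/(J + 1097)) = ((226 - 4474)*(3751 + 3484))/(1/(7838 + 1097)) = (-4248*7235)/(1/8935) = -30734280/1/8935 = -30734280*8935 = -274610791800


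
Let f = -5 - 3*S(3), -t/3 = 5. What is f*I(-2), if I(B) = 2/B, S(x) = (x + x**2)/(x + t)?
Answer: 2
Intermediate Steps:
t = -15 (t = -3*5 = -15)
S(x) = (x + x**2)/(-15 + x) (S(x) = (x + x**2)/(x - 15) = (x + x**2)/(-15 + x))
f = -2 (f = -5 - 9*(1 + 3)/(-15 + 3) = -5 - 9*4/(-12) = -5 - 9*(-1)*4/12 = -5 - 3*(-1) = -5 + 3 = -2)
f*I(-2) = -4/(-2) = -4*(-1)/2 = -2*(-1) = 2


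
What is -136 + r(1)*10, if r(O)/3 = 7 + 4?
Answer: 194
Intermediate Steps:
r(O) = 33 (r(O) = 3*(7 + 4) = 3*11 = 33)
-136 + r(1)*10 = -136 + 33*10 = -136 + 330 = 194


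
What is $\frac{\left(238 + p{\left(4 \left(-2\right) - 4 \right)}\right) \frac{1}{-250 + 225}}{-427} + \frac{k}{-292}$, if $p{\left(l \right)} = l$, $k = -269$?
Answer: $\frac{2937567}{3117100} \approx 0.9424$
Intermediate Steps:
$\frac{\left(238 + p{\left(4 \left(-2\right) - 4 \right)}\right) \frac{1}{-250 + 225}}{-427} + \frac{k}{-292} = \frac{\left(238 + \left(4 \left(-2\right) - 4\right)\right) \frac{1}{-250 + 225}}{-427} - \frac{269}{-292} = \frac{238 - 12}{-25} \left(- \frac{1}{427}\right) - - \frac{269}{292} = \left(238 - 12\right) \left(- \frac{1}{25}\right) \left(- \frac{1}{427}\right) + \frac{269}{292} = 226 \left(- \frac{1}{25}\right) \left(- \frac{1}{427}\right) + \frac{269}{292} = \left(- \frac{226}{25}\right) \left(- \frac{1}{427}\right) + \frac{269}{292} = \frac{226}{10675} + \frac{269}{292} = \frac{2937567}{3117100}$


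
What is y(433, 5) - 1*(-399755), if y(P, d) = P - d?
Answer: 400183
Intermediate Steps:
y(433, 5) - 1*(-399755) = (433 - 1*5) - 1*(-399755) = (433 - 5) + 399755 = 428 + 399755 = 400183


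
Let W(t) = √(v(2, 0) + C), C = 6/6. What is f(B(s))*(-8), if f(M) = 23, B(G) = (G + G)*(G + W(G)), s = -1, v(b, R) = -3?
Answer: -184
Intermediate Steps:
C = 1 (C = 6*(⅙) = 1)
W(t) = I*√2 (W(t) = √(-3 + 1) = √(-2) = I*√2)
B(G) = 2*G*(G + I*√2) (B(G) = (G + G)*(G + I*√2) = (2*G)*(G + I*√2) = 2*G*(G + I*√2))
f(B(s))*(-8) = 23*(-8) = -184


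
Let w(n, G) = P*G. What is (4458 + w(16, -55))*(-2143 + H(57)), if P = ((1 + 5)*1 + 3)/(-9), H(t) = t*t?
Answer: 4991378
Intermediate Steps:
H(t) = t²
P = -1 (P = (6*1 + 3)*(-⅑) = (6 + 3)*(-⅑) = 9*(-⅑) = -1)
w(n, G) = -G
(4458 + w(16, -55))*(-2143 + H(57)) = (4458 - 1*(-55))*(-2143 + 57²) = (4458 + 55)*(-2143 + 3249) = 4513*1106 = 4991378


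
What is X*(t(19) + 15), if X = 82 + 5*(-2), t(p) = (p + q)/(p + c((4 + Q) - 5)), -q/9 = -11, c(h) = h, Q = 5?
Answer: 33336/23 ≈ 1449.4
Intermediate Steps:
q = 99 (q = -9*(-11) = 99)
t(p) = (99 + p)/(4 + p) (t(p) = (p + 99)/(p + ((4 + 5) - 5)) = (99 + p)/(p + (9 - 5)) = (99 + p)/(p + 4) = (99 + p)/(4 + p))
X = 72 (X = 82 - 10 = 72)
X*(t(19) + 15) = 72*((99 + 19)/(4 + 19) + 15) = 72*(118/23 + 15) = 72*(463/23) = 33336/23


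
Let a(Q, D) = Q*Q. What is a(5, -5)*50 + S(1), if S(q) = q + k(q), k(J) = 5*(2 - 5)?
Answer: 1236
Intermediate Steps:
a(Q, D) = Q²
k(J) = -15 (k(J) = 5*(-3) = -15)
S(q) = -15 + q (S(q) = q - 15 = -15 + q)
a(5, -5)*50 + S(1) = 5²*50 + (-15 + 1) = 25*50 - 14 = 1250 - 14 = 1236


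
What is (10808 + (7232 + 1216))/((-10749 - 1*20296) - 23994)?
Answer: -19256/55039 ≈ -0.34986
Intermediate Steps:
(10808 + (7232 + 1216))/((-10749 - 1*20296) - 23994) = (10808 + 8448)/((-10749 - 20296) - 23994) = 19256/(-31045 - 23994) = 19256/(-55039) = 19256*(-1/55039) = -19256/55039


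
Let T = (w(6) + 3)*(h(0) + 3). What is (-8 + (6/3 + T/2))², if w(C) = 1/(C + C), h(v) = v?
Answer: 121/64 ≈ 1.8906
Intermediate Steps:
w(C) = 1/(2*C)
T = 37/4 (T = ((½)/6 + 3)*(0 + 3) = ((½)*(⅙) + 3)*3 = (1/12 + 3)*3 = (37/12)*3 = 37/4 ≈ 9.2500)
(-8 + (6/3 + T/2))² = (-8 + (6/3 + (37/4)/2))² = (-8 + (6*(⅓) + (37/4)*(½)))² = (-8 + (2 + 37/8))² = (-8 + 53/8)² = (-11/8)² = 121/64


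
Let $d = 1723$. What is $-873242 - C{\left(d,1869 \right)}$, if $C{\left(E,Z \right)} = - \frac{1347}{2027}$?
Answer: $- \frac{1770060187}{2027} \approx -8.7324 \cdot 10^{5}$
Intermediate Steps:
$C{\left(E,Z \right)} = - \frac{1347}{2027}$ ($C{\left(E,Z \right)} = \left(-1347\right) \frac{1}{2027} = - \frac{1347}{2027}$)
$-873242 - C{\left(d,1869 \right)} = -873242 - - \frac{1347}{2027} = -873242 + \frac{1347}{2027} = - \frac{1770060187}{2027}$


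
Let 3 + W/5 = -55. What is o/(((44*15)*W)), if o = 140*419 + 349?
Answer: -59009/191400 ≈ -0.30830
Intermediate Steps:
W = -290 (W = -15 + 5*(-55) = -15 - 275 = -290)
o = 59009 (o = 58660 + 349 = 59009)
o/(((44*15)*W)) = 59009/(((44*15)*(-290))) = 59009/((660*(-290))) = 59009/(-191400) = 59009*(-1/191400) = -59009/191400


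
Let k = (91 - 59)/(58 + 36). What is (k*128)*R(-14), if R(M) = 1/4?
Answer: 512/47 ≈ 10.894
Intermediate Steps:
k = 16/47 (k = 32/94 = 32*(1/94) = 16/47 ≈ 0.34043)
R(M) = 1/4
(k*128)*R(-14) = ((16/47)*128)*(1/4) = (2048/47)*(1/4) = 512/47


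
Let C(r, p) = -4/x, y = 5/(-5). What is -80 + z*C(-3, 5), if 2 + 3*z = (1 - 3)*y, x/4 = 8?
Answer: -80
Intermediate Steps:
x = 32 (x = 4*8 = 32)
y = -1 (y = 5*(-1/5) = -1)
C(r, p) = -1/8 (C(r, p) = -4/32 = -4*1/32 = -1/8)
z = 0 (z = -2/3 + ((1 - 3)*(-1))/3 = -2/3 + (-2*(-1))/3 = -2/3 + (1/3)*2 = -2/3 + 2/3 = 0)
-80 + z*C(-3, 5) = -80 + 0*(-1/8) = -80 + 0 = -80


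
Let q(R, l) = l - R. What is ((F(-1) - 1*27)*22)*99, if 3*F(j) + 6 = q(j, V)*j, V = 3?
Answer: -66066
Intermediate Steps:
F(j) = -2 + j*(3 - j)/3 (F(j) = -2 + ((3 - j)*j)/3 = -2 + (j*(3 - j))/3 = -2 + j*(3 - j)/3)
((F(-1) - 1*27)*22)*99 = (((-2 - 1 - 1/3*(-1)**2) - 1*27)*22)*99 = (((-2 - 1 - 1/3*1) - 27)*22)*99 = (((-2 - 1 - 1/3) - 27)*22)*99 = ((-10/3 - 27)*22)*99 = -91/3*22*99 = -2002/3*99 = -66066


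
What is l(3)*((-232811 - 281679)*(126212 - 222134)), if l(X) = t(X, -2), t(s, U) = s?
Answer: 148052729340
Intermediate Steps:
l(X) = X
l(3)*((-232811 - 281679)*(126212 - 222134)) = 3*((-232811 - 281679)*(126212 - 222134)) = 3*(-514490*(-95922)) = 3*49350909780 = 148052729340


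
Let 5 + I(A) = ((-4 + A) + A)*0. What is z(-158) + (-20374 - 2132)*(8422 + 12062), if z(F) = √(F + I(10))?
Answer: -461012904 + I*√163 ≈ -4.6101e+8 + 12.767*I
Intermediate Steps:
I(A) = -5 (I(A) = -5 + ((-4 + A) + A)*0 = -5 + (-4 + 2*A)*0 = -5 + 0 = -5)
z(F) = √(-5 + F) (z(F) = √(F - 5) = √(-5 + F))
z(-158) + (-20374 - 2132)*(8422 + 12062) = √(-5 - 158) + (-20374 - 2132)*(8422 + 12062) = √(-163) - 22506*20484 = I*√163 - 461012904 = -461012904 + I*√163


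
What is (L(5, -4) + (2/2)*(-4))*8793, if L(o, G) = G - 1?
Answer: -79137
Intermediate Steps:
L(o, G) = -1 + G
(L(5, -4) + (2/2)*(-4))*8793 = ((-1 - 4) + (2/2)*(-4))*8793 = (-5 + (2*(½))*(-4))*8793 = (-5 + 1*(-4))*8793 = (-5 - 4)*8793 = -9*8793 = -79137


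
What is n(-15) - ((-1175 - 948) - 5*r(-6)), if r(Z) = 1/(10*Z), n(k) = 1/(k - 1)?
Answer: 101897/48 ≈ 2122.9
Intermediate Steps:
n(k) = 1/(-1 + k)
r(Z) = 1/(10*Z)
n(-15) - ((-1175 - 948) - 5*r(-6)) = 1/(-1 - 15) - ((-1175 - 948) - 1/(2*(-6))) = 1/(-16) - (-2123 - (-1)/(2*6)) = -1/16 - (-2123 - 5*(-1/60)) = -1/16 - (-2123 + 1/12) = -1/16 - 1*(-25475/12) = -1/16 + 25475/12 = 101897/48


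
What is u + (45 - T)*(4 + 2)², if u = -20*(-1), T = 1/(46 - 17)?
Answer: 47524/29 ≈ 1638.8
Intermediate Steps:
T = 1/29 ≈ 0.034483
u = 20
u + (45 - T)*(4 + 2)² = 20 + (45 - 1*1/29)*(4 + 2)² = 20 + (45 - 1/29)*6² = 20 + (1304/29)*36 = 20 + 46944/29 = 47524/29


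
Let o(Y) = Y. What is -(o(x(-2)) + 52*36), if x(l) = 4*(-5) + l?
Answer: -1850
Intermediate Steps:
x(l) = -20 + l
-(o(x(-2)) + 52*36) = -((-20 - 2) + 52*36) = -(-22 + 1872) = -1*1850 = -1850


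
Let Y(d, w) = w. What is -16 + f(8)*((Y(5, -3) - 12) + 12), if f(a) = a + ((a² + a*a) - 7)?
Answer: -403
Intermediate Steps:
f(a) = -7 + a + 2*a² (f(a) = a + ((a² + a²) - 7) = a + (2*a² - 7) = a + (-7 + 2*a²) = -7 + a + 2*a²)
-16 + f(8)*((Y(5, -3) - 12) + 12) = -16 + (-7 + 8 + 2*8²)*((-3 - 12) + 12) = -16 + (-7 + 8 + 2*64)*(-15 + 12) = -16 + (-7 + 8 + 128)*(-3) = -16 + 129*(-3) = -16 - 387 = -403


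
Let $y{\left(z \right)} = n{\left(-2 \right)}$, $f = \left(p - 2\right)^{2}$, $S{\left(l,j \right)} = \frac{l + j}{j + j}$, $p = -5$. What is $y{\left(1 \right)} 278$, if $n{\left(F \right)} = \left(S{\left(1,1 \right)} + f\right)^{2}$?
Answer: $695000$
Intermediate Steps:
$S{\left(l,j \right)} = \frac{j + l}{2 j}$
$f = 49$ ($f = \left(-5 - 2\right)^{2} = \left(-7\right)^{2} = 49$)
$n{\left(F \right)} = 2500$ ($n{\left(F \right)} = \left(\frac{1 + 1}{2 \cdot 1} + 49\right)^{2} = \left(\frac{1}{2} \cdot 1 \cdot 2 + 49\right)^{2} = \left(1 + 49\right)^{2} = 50^{2} = 2500$)
$y{\left(z \right)} = 2500$
$y{\left(1 \right)} 278 = 2500 \cdot 278 = 695000$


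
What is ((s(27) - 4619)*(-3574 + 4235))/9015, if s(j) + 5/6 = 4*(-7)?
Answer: -18433307/54090 ≈ -340.79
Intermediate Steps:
s(j) = -173/6 (s(j) = -⅚ + 4*(-7) = -⅚ - 28 = -173/6)
((s(27) - 4619)*(-3574 + 4235))/9015 = ((-173/6 - 4619)*(-3574 + 4235))/9015 = -27887/6*661*(1/9015) = -18433307/6*1/9015 = -18433307/54090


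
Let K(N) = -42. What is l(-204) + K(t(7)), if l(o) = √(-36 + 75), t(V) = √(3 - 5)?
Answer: -42 + √39 ≈ -35.755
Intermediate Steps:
t(V) = I*√2 (t(V) = √(-2) = I*√2)
l(o) = √39
l(-204) + K(t(7)) = √39 - 42 = -42 + √39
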